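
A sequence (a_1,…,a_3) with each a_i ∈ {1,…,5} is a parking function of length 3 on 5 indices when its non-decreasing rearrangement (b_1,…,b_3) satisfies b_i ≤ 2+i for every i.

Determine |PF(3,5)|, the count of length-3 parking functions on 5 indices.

Count = (5−3+1)·(5+1)^(3−1) = 3·36 = 108 (Pollak)
E.g. (2,4,1) → sorted (1,2,4): b_i ≤ 2+i ∀i, a PF.

108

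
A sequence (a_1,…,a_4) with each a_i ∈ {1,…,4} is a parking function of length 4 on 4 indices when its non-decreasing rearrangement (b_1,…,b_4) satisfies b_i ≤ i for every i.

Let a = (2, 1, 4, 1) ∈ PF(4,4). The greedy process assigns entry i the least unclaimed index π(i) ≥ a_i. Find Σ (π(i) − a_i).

2

Σπ(i) = 1+…+4 = 10; Σa = 2+1+4+1 = 8; disp = 10−8 = 2.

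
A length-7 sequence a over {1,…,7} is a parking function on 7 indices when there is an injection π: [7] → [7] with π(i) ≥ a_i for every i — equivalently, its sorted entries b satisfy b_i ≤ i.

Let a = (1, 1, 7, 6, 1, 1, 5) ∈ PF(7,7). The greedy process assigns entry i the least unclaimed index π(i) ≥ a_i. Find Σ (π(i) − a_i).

Σπ(i) = 1+…+7 = 28; Σa = 1+1+7+6+1+1+5 = 22; disp = 28−22 = 6.

6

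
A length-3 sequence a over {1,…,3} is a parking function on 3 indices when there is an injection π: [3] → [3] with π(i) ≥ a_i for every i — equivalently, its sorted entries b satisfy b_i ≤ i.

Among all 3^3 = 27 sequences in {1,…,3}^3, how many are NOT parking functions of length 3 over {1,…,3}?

11

#PF = (3+1−3)·(3+1)^{3−1} = 1 · 16 = 16 (Pollak)
One tuple (3,2,2) → sorted (2,2,3): b_1=2>1, not a PF.
Total 27; non-PF = 27−16 = 11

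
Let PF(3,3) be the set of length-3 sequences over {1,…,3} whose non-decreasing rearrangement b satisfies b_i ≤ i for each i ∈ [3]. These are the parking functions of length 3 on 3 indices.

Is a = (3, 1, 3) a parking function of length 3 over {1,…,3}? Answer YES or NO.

NO

Rearranged: b = (1, 3, 3).
  b_1=1 ≤ 1
  b_2=3 > 2
  fails at i=2 ⇒ NO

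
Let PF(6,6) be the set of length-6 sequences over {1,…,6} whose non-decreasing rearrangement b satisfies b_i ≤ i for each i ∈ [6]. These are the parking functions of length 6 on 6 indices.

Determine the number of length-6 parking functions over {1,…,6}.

Count = 1·7^5 = 1·16807 = 16807
Check (1,1,3,3,4,4) → sorted (1,1,3,3,4,4): b_i ≤ i ∀i, a PF.

16807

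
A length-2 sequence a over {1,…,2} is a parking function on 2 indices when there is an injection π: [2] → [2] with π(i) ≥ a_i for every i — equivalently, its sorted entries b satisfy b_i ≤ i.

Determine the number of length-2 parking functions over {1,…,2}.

|PF| = (2−2+1)·(2+1)^(2−1) = 1·3 = 3 (Pollak)
Example (2,1) → sorted (1,2): b_i ≤ i ∀i, a PF.

3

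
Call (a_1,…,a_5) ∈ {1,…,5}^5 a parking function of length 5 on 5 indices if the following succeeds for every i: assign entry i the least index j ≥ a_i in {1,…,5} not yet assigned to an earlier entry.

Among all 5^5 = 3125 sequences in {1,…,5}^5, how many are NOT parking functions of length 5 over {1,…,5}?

|PF(5,5)| = (5+1−5)·(5+1)^{5−1} = 1 · 1296 = 1296 (Pollak)
E.g. (3,3,5,4,5) → sorted (3,3,4,5,5): b_1=3>1, not a PF.
5^5 − 1296 = 3125 − 1296 = 1829

1829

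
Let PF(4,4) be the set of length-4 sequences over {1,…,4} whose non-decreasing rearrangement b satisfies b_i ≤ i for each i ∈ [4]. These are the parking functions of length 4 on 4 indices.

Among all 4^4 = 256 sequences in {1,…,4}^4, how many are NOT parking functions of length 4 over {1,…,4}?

131

|PF(4,4)| = (5−4)·5^(4−1) = 1×125 = 125 (Konheim–Weiss)
Example (2,3,4,2) → sorted (2,2,3,4): b_1=2>1, not a PF.
So 256 − 125 = 131 fail.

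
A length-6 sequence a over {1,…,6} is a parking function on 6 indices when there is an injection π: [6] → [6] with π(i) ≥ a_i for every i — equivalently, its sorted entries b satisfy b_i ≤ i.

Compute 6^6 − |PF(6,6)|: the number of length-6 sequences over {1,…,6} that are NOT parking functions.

29849

|PF| = (7−6)·7^(6−1) = 1×16807 = 16807
Check (3,4,4,3,4,5) → sorted (3,3,4,4,4,5): b_1=3>1, not a PF.
Total 46656; non-PF = 46656−16807 = 29849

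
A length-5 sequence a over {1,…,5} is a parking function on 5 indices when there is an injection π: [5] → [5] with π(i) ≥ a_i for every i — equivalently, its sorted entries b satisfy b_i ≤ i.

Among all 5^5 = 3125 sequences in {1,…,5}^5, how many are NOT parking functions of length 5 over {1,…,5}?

|PF(5,5)| = (6−5)·6^(5−1) = 1·1296 = 1296 (Pollak)
One tuple (5,4,4,1,5) → sorted (1,4,4,5,5): b_2=4>2, not a PF.
Total 3125; non-PF = 3125−1296 = 1829

1829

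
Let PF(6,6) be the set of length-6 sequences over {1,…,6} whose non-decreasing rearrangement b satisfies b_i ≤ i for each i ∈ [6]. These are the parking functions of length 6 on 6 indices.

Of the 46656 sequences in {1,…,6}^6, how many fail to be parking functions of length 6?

|PF| = 1·7^5 = 1·16807 = 16807 (Konheim–Weiss)
Example (3,6,2,2,6,6) → sorted (2,2,3,6,6,6): b_1=2>1, not a PF.
6^6 − 16807 = 46656 − 16807 = 29849

29849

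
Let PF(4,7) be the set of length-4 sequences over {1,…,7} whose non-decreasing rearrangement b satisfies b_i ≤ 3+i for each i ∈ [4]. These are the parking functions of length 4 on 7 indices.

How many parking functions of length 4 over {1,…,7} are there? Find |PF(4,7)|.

2048

|PF(4,7)| = (8−4)·8^(4−1) = 4×512 = 2048
E.g. (6,7,5,4) → sorted (4,5,6,7): b_i ≤ 3+i ∀i, a PF.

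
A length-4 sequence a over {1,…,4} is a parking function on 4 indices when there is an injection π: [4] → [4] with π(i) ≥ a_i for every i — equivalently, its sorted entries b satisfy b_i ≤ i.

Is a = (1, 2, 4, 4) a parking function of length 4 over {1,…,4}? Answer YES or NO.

NO

Order a: b = (1, 2, 4, 4).
  b_1=1 ≤ 1
  b_2=2 ≤ 2
  b_3=4 > 3
  fails at i=3 ⇒ NO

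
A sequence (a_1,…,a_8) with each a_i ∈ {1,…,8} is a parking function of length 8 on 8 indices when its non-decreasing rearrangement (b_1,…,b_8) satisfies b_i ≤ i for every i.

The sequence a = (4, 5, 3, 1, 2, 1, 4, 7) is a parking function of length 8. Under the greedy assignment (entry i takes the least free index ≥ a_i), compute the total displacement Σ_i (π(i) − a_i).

9

Σπ = 8·9/2 = 36 (π permutes [8]); Σa = 4+5+3+1+2+1+4+7 = 27; disp = 36−27 = 9.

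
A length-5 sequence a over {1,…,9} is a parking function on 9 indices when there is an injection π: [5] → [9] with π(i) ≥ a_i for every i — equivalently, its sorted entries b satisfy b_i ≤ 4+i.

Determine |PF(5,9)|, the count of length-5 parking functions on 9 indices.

|PF| = (9−5+1)·(9+1)^(5−1) = 5×10000 = 50000 [KW]
E.g. (6,2,4,3,1) → sorted (1,2,3,4,6): b_i ≤ 4+i ∀i, a PF.

50000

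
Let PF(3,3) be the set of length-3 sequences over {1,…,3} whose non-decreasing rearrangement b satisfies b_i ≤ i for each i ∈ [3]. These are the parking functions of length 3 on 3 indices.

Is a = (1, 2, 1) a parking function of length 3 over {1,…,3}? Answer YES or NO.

YES

Sorted: b = (1, 1, 2).
  b_1=1 ≤ 1
  b_2=1 ≤ 2
  b_3=2 ≤ 3
All bounds hold ⇒ YES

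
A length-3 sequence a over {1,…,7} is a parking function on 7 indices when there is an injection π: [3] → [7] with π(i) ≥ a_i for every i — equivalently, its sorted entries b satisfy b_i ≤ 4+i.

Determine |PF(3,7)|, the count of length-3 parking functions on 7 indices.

320

Count = 5·8^2 = 5×64 = 320 [KW]
One tuple (4,5,7) → sorted (4,5,7): b_i ≤ 4+i ∀i, a PF.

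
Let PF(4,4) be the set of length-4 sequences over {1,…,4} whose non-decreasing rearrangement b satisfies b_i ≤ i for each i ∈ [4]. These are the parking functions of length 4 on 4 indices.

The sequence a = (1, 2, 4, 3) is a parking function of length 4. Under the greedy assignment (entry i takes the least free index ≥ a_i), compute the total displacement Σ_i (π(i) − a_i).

0

Σπ = 10 ({1..4} each once); Σa = 1+2+4+3 = 10; disp = 10−10 = 0.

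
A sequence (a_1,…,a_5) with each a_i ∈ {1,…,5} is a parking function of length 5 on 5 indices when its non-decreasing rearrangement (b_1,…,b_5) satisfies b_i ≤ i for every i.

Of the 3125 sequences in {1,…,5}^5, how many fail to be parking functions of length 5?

#PF = (5+1−5)·(5+1)^{5−1} = 1·1296 = 1296 (Konheim–Weiss)
One tuple (3,4,2,5,2) → sorted (2,2,3,4,5): b_1=2>1, not a PF.
So 3125 − 1296 = 1829 fail.

1829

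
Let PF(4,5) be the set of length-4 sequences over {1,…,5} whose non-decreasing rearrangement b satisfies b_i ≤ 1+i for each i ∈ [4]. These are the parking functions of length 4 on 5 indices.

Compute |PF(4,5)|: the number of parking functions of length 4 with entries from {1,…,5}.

|PF| = 2·6^3 = 2·216 = 432
One tuple (3,1,1,5) → sorted (1,1,3,5): b_i ≤ 1+i ∀i, a PF.

432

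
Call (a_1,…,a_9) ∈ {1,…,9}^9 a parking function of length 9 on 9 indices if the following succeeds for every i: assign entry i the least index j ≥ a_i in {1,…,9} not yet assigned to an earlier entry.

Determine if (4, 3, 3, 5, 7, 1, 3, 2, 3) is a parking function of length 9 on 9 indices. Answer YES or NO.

YES

Order a: b = (1, 2, 3, 3, 3, 3, 4, 5, 7).
  b_1=1 ≤ 1
  b_2=2 ≤ 2
  b_3=3 ≤ 3
  b_4=3 ≤ 4
  b_5=3 ≤ 5
  b_6=3 ≤ 6
  b_7=4 ≤ 7
  b_8=5 ≤ 8
  b_9=7 ≤ 9
All bounds hold ⇒ YES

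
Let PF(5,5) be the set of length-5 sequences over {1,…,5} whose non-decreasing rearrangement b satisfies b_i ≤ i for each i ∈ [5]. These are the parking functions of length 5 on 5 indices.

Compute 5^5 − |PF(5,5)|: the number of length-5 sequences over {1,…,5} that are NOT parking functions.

1829

|PF(5,5)| = (5+1−5)·(5+1)^{5−1} = 1×1296 = 1296 [KW]
Example (2,2,2,5,4) → sorted (2,2,2,4,5): b_1=2>1, not a PF.
So 3125 − 1296 = 1829 fail.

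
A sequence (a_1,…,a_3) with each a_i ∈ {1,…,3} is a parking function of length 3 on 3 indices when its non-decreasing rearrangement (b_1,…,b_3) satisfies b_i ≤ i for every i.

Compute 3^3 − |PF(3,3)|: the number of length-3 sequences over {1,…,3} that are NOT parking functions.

11

|PF(3,3)| = 1·4^2 = 1·16 = 16
Check (2,2,2) → sorted (2,2,2): b_1=2>1, not a PF.
3^3 − 16 = 27 − 16 = 11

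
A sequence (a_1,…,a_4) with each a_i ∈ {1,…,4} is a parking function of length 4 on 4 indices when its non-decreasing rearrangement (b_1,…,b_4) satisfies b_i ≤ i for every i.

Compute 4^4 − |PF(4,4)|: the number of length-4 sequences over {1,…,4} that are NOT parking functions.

131

|PF(4,4)| = (4+1−4)·(4+1)^{4−1} = 1·125 = 125
Example (4,2,2,2) → sorted (2,2,2,4): b_1=2>1, not a PF.
So 256 − 125 = 131 fail.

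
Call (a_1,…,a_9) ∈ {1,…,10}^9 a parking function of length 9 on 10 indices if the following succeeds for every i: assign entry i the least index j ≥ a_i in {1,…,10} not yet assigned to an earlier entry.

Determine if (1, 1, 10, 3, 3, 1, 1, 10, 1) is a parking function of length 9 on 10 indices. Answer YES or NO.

NO

Sorted: b = (1, 1, 1, 1, 1, 3, 3, 10, 10).
  b_1=1 ≤ 2
  b_2=1 ≤ 3
  b_3=1 ≤ 4
  b_4=1 ≤ 5
  b_5=1 ≤ 6
  b_6=3 ≤ 7
  b_7=3 ≤ 8
  b_8=10 > 9
  fails at i=8 ⇒ NO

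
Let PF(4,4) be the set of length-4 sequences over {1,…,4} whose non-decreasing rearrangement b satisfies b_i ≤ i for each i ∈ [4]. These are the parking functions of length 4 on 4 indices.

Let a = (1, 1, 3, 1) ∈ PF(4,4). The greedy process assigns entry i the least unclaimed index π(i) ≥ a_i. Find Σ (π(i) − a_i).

4

Σπ = 10 ({1..4} each once); Σa = 1+1+3+1 = 6; disp = 10−6 = 4.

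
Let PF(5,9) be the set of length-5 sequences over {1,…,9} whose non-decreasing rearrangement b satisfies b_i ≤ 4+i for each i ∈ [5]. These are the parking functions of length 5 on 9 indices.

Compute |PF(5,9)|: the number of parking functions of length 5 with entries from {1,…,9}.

#PF = 5·10^4 = 5·10000 = 50000 (Konheim–Weiss)
Check (3,4,3,7,5) → sorted (3,3,4,5,7): b_i ≤ 4+i ∀i, a PF.

50000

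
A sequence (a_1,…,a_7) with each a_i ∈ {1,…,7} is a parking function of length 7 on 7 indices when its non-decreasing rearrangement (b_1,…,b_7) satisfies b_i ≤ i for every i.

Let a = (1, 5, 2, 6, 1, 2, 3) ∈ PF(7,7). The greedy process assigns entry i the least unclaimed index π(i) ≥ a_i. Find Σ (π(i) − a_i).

8

Σπ = 7·8/2 = 28 (π permutes [7]); Σa = 1+5+2+6+1+2+3 = 20; disp = 28−20 = 8.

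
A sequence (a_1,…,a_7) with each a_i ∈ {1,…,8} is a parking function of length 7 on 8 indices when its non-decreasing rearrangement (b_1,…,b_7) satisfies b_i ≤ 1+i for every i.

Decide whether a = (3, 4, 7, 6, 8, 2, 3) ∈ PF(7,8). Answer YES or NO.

YES

Sorted: b = (2, 3, 3, 4, 6, 7, 8).
  b_1=2 ≤ 2
  b_2=3 ≤ 3
  b_3=3 ≤ 4
  b_4=4 ≤ 5
  b_5=6 ≤ 6
  b_6=7 ≤ 7
  b_7=8 ≤ 8
All bounds hold ⇒ YES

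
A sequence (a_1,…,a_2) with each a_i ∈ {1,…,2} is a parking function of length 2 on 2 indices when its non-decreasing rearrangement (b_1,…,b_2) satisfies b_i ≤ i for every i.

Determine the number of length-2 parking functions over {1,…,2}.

3

#PF = (2+1−2)·(2+1)^{2−1} = 1 · 3 = 3
Check (1,1) → sorted (1,1): b_i ≤ i ∀i, a PF.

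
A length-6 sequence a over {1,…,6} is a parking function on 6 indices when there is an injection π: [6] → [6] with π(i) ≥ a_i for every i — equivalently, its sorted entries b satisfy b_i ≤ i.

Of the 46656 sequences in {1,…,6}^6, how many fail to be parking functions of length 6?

29849

|PF| = (7−6)·7^(6−1) = 1 · 16807 = 16807
Check (3,4,2,4,5,6) → sorted (2,3,4,4,5,6): b_1=2>1, not a PF.
Total 46656; non-PF = 46656−16807 = 29849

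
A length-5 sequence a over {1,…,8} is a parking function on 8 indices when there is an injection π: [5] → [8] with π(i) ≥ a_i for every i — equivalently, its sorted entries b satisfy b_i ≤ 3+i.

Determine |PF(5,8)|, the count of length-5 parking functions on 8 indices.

26244

|PF(5,8)| = 4·9^4 = 4·6561 = 26244 (Pollak)
Example (5,6,8,3,5) → sorted (3,5,5,6,8): b_i ≤ 3+i ∀i, a PF.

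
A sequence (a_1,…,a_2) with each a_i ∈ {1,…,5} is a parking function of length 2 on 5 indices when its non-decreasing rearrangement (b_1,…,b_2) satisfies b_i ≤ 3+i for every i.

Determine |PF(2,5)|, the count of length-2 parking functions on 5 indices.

24

|PF(2,5)| = (6−2)·6^(2−1) = 4×6 = 24 [KW]
Example (1,2) → sorted (1,2): b_i ≤ 3+i ∀i, a PF.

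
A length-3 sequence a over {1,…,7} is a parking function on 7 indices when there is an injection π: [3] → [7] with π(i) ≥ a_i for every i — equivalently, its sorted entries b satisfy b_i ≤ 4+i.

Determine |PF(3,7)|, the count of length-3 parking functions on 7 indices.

320

|PF| = (8−3)·8^(3−1) = 5 · 64 = 320
Check (6,6,2) → sorted (2,6,6): b_i ≤ 4+i ∀i, a PF.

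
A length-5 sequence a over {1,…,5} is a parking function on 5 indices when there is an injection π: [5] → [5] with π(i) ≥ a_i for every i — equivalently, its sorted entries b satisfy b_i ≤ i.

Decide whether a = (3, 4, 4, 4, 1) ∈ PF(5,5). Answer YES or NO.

NO

Sorted: b = (1, 3, 4, 4, 4).
  b_1=1 ≤ 1
  b_2=3 > 2
  fails at i=2 ⇒ NO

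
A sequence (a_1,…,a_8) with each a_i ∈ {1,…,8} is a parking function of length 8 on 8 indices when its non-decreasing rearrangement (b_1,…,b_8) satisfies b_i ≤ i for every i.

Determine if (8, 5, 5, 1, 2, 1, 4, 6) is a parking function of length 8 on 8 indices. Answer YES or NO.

YES

Sorted: b = (1, 1, 2, 4, 5, 5, 6, 8).
  b_1=1 ≤ 1
  b_2=1 ≤ 2
  b_3=2 ≤ 3
  b_4=4 ≤ 4
  b_5=5 ≤ 5
  b_6=5 ≤ 6
  b_7=6 ≤ 7
  b_8=8 ≤ 8
All bounds hold ⇒ YES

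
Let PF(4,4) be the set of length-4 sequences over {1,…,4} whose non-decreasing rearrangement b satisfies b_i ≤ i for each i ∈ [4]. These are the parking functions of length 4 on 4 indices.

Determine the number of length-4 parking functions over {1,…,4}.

|PF(4,4)| = 1·5^3 = 1·125 = 125
E.g. (1,2,3,2) → sorted (1,2,2,3): b_i ≤ i ∀i, a PF.

125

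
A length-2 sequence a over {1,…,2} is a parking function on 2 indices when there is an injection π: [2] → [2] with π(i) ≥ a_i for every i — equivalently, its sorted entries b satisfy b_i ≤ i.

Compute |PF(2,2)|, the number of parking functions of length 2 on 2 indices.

3

Count = (3−2)·3^(2−1) = 1×3 = 3
Example (2,1) → sorted (1,2): b_i ≤ i ∀i, a PF.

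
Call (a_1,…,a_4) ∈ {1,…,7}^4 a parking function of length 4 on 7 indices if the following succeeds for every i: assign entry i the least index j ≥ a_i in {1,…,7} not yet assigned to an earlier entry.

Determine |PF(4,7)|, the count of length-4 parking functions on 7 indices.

Count = (8−4)·8^(4−1) = 4×512 = 2048
E.g. (4,5,2,3) → sorted (2,3,4,5): b_i ≤ 3+i ∀i, a PF.

2048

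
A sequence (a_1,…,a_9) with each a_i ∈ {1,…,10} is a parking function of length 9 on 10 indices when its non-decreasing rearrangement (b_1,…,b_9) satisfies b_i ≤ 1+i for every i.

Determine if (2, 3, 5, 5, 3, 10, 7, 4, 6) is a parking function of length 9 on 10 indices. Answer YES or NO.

YES

Sorted: b = (2, 3, 3, 4, 5, 5, 6, 7, 10).
  b_1=2 ≤ 2
  b_2=3 ≤ 3
  b_3=3 ≤ 4
  b_4=4 ≤ 5
  b_5=5 ≤ 6
  b_6=5 ≤ 7
  b_7=6 ≤ 8
  b_8=7 ≤ 9
  b_9=10 ≤ 10
All bounds hold ⇒ YES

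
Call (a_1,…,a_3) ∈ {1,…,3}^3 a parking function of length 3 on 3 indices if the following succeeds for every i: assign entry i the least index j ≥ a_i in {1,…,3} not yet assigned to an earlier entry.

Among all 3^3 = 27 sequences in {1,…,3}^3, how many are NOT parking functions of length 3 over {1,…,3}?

#PF = (3−3+1)·(3+1)^(3−1) = 1 · 16 = 16 (Konheim–Weiss)
Check (3,2,3) → sorted (2,3,3): b_1=2>1, not a PF.
Total 27; non-PF = 27−16 = 11

11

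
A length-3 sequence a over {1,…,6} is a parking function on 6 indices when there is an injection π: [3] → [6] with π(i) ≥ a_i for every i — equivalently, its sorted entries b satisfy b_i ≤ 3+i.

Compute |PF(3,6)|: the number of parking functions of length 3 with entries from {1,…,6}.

196

#PF = (6+1−3)·(6+1)^{3−1} = 4·49 = 196 (Konheim–Weiss)
E.g. (1,5,1) → sorted (1,1,5): b_i ≤ 3+i ∀i, a PF.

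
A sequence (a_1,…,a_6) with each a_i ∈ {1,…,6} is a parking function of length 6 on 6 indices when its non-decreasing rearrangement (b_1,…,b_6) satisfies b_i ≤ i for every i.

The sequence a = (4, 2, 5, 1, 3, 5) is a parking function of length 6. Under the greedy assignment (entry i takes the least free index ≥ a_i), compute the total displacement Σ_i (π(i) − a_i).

1

Σπ = 21 ({1..6} each once); Σa = 4+2+5+1+3+5 = 20; disp = 21−20 = 1.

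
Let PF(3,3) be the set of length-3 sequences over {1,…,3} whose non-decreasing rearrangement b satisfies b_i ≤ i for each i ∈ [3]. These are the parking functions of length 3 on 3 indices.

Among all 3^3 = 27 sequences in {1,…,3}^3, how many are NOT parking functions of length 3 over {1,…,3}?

11

|PF(3,3)| = (3+1−3)·(3+1)^{3−1} = 1·16 = 16
One tuple (3,3,3) → sorted (3,3,3): b_1=3>1, not a PF.
So 27 − 16 = 11 fail.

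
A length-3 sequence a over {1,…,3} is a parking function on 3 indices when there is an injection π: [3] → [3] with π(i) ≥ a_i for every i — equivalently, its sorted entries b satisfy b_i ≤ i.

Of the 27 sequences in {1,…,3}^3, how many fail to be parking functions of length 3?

11

|PF| = (3−3+1)·(3+1)^(3−1) = 1·16 = 16 (Konheim–Weiss)
Example (3,3,3) → sorted (3,3,3): b_1=3>1, not a PF.
3^3 − 16 = 27 − 16 = 11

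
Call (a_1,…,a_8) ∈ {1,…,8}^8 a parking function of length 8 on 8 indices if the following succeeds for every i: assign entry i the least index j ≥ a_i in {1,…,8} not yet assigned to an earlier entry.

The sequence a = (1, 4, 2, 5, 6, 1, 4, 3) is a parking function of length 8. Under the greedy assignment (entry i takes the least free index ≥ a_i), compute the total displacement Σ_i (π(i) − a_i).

Σπ = 36 ({1..8} each once); Σa = 1+4+2+5+6+1+4+3 = 26; disp = 36−26 = 10.

10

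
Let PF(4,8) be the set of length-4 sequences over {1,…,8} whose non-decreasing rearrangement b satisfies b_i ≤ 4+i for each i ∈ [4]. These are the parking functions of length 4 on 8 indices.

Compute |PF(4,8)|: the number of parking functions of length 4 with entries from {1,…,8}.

|PF| = (8+1−4)·(8+1)^{4−1} = 5·729 = 3645 (Konheim–Weiss)
E.g. (1,4,7,5) → sorted (1,4,5,7): b_i ≤ 4+i ∀i, a PF.

3645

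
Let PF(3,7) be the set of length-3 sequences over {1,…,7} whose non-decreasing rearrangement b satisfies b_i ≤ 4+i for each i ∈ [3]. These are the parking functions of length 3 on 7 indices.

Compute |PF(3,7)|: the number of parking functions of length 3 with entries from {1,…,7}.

|PF| = 5·8^2 = 5×64 = 320 (Pollak)
E.g. (4,4,2) → sorted (2,4,4): b_i ≤ 4+i ∀i, a PF.

320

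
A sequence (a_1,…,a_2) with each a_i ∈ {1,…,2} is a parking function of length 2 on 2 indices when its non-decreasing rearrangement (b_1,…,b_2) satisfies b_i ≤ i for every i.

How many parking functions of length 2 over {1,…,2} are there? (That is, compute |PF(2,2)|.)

Count = (2−2+1)·(2+1)^(2−1) = 1·3 = 3 (Pollak)
Example (1,1) → sorted (1,1): b_i ≤ i ∀i, a PF.

3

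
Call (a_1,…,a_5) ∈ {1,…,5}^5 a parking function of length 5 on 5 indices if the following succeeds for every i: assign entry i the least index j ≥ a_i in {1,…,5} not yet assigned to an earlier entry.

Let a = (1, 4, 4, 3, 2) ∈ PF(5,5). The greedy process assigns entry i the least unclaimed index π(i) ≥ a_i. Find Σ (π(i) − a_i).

1

Σπ(i) = 1+…+5 = 15; Σa = 1+4+4+3+2 = 14; disp = 15−14 = 1.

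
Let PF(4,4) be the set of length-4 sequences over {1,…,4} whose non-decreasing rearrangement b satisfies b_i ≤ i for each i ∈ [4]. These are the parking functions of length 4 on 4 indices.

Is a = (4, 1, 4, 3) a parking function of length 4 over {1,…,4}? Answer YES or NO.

NO

Order a: b = (1, 3, 4, 4).
  b_1=1 ≤ 1
  b_2=3 > 2
  fails at i=2 ⇒ NO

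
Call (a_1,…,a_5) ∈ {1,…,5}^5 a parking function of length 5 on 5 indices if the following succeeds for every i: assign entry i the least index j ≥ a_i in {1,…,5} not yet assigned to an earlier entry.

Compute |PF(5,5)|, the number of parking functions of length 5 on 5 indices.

|PF| = 1·6^4 = 1 · 1296 = 1296 (Konheim–Weiss)
E.g. (2,3,3,5,1) → sorted (1,2,3,3,5): b_i ≤ i ∀i, a PF.

1296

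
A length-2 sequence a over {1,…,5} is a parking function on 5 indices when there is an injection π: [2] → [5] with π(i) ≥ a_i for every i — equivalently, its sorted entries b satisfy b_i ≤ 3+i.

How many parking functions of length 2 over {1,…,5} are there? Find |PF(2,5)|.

|PF| = 4·6^1 = 4 · 6 = 24 (Pollak)
E.g. (4,3) → sorted (3,4): b_i ≤ 3+i ∀i, a PF.

24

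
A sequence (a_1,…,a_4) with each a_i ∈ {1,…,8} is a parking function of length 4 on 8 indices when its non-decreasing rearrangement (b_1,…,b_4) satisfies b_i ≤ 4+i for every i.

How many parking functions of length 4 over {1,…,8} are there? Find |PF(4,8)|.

3645

#PF = (9−4)·9^(4−1) = 5·729 = 3645 [KW]
One tuple (1,4,2,7) → sorted (1,2,4,7): b_i ≤ 4+i ∀i, a PF.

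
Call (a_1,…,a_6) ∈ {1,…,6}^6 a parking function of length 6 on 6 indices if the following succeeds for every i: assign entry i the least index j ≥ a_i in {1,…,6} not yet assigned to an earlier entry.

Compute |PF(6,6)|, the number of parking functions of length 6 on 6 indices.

|PF(6,6)| = 1·7^5 = 1 · 16807 = 16807
Check (1,1,1,2,2,5) → sorted (1,1,1,2,2,5): b_i ≤ i ∀i, a PF.

16807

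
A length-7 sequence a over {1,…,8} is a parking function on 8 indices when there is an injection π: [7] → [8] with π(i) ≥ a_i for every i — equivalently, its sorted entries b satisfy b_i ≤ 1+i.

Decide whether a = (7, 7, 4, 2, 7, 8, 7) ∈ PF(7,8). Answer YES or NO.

Rearranged: b = (2, 4, 7, 7, 7, 7, 8).
  b_1=2 ≤ 2
  b_2=4 > 3
  fails at i=2 ⇒ NO

NO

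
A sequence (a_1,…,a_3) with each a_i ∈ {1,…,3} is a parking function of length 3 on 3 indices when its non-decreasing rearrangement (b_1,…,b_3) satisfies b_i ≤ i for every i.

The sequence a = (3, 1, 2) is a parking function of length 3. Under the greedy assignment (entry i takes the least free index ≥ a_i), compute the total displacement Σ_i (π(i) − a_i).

0

Σπ = 3·4/2 = 6 (π permutes [3]); Σa = 3+1+2 = 6; disp = 6−6 = 0.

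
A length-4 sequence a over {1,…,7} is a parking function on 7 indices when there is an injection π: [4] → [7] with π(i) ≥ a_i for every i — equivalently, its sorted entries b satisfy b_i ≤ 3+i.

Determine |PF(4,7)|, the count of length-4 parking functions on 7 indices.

2048

|PF| = (7+1−4)·(7+1)^{4−1} = 4 · 512 = 2048 (Pollak)
Example (2,7,3,2) → sorted (2,2,3,7): b_i ≤ 3+i ∀i, a PF.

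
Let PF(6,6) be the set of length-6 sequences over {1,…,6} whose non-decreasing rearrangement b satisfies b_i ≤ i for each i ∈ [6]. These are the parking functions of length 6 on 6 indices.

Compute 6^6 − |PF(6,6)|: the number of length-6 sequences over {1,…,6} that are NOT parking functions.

#PF = (6+1−6)·(6+1)^{6−1} = 1 · 16807 = 16807 [KW]
One tuple (2,2,5,4,5,4) → sorted (2,2,4,4,5,5): b_1=2>1, not a PF.
So 46656 − 16807 = 29849 fail.

29849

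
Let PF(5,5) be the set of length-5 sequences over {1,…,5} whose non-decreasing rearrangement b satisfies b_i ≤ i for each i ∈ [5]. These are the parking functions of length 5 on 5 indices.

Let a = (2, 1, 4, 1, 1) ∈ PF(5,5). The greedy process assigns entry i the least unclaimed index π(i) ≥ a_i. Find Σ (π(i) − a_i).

Σπ = 15 ({1..5} each once); Σa = 2+1+4+1+1 = 9; disp = 15−9 = 6.

6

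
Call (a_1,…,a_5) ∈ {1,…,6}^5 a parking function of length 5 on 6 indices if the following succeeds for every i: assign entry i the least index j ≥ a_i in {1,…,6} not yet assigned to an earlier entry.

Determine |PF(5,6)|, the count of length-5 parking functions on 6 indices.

4802

Count = (6−5+1)·(6+1)^(5−1) = 2 · 2401 = 4802
Example (3,6,3,2,2) → sorted (2,2,3,3,6): b_i ≤ 1+i ∀i, a PF.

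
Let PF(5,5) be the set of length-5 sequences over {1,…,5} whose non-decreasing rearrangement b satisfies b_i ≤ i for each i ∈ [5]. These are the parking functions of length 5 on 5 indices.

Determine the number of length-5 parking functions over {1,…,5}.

Count = 1·6^4 = 1×1296 = 1296
One tuple (1,2,3,4,2) → sorted (1,2,2,3,4): b_i ≤ i ∀i, a PF.

1296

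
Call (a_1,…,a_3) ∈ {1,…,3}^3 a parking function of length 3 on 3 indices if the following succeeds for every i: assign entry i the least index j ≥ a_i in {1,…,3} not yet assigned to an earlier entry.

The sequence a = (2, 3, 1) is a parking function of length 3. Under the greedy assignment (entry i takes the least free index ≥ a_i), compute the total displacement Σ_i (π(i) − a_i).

Σπ = 3·4/2 = 6 (π permutes [3]); Σa = 2+3+1 = 6; disp = 6−6 = 0.

0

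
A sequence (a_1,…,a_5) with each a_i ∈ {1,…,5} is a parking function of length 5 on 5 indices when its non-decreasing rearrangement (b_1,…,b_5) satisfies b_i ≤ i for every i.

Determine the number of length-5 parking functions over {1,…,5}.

1296

#PF = (5+1−5)·(5+1)^{5−1} = 1×1296 = 1296 (Pollak)
Example (1,3,1,3,3) → sorted (1,1,3,3,3): b_i ≤ i ∀i, a PF.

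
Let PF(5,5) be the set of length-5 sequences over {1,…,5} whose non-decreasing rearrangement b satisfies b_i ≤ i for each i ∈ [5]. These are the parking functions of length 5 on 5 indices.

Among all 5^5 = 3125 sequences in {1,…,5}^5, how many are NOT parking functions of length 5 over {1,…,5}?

1829

#PF = (5+1−5)·(5+1)^{5−1} = 1 · 1296 = 1296
Check (5,5,3,1,5) → sorted (1,3,5,5,5): b_2=3>2, not a PF.
Total 3125; non-PF = 3125−1296 = 1829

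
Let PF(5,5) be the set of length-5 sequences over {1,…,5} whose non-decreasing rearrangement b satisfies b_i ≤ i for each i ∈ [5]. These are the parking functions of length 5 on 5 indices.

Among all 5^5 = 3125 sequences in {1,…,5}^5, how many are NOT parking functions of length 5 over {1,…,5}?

#PF = 1·6^4 = 1×1296 = 1296 [KW]
E.g. (1,2,4,5,4) → sorted (1,2,4,4,5): b_3=4>3, not a PF.
Total 3125; non-PF = 3125−1296 = 1829

1829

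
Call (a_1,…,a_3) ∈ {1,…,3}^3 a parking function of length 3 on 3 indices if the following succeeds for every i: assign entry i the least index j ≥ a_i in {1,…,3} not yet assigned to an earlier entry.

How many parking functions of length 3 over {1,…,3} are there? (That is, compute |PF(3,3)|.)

|PF(3,3)| = (3+1−3)·(3+1)^{3−1} = 1·16 = 16 (Konheim–Weiss)
One tuple (1,1,1) → sorted (1,1,1): b_i ≤ i ∀i, a PF.

16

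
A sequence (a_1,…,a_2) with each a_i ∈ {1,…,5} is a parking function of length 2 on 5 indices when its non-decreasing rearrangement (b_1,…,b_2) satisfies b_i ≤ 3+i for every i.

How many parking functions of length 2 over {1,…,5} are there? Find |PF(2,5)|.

#PF = (5−2+1)·(5+1)^(2−1) = 4 · 6 = 24 (Konheim–Weiss)
Check (3,4) → sorted (3,4): b_i ≤ 3+i ∀i, a PF.

24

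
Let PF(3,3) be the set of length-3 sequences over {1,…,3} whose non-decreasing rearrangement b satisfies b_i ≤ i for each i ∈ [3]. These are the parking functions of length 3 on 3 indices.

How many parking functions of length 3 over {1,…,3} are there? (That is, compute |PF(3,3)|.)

16

|PF(3,3)| = (3+1−3)·(3+1)^{3−1} = 1·16 = 16
Example (3,1,1) → sorted (1,1,3): b_i ≤ i ∀i, a PF.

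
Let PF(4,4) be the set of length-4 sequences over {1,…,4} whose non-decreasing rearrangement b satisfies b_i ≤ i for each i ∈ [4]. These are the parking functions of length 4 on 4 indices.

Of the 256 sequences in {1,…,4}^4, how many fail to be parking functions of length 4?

|PF| = 1·5^3 = 1·125 = 125
One tuple (4,2,4,4) → sorted (2,4,4,4): b_1=2>1, not a PF.
So 256 − 125 = 131 fail.

131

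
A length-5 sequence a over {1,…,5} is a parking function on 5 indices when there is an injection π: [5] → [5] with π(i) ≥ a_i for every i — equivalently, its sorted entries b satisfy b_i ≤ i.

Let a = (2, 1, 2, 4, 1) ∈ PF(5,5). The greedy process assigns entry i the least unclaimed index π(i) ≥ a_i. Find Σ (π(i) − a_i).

5

Σπ = 15 ({1..5} each once); Σa = 2+1+2+4+1 = 10; disp = 15−10 = 5.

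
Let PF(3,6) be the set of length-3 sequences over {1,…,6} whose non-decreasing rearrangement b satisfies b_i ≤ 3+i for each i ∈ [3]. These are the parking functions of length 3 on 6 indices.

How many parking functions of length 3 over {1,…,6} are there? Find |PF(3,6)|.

196

#PF = (7−3)·7^(3−1) = 4·49 = 196
Check (3,4,1) → sorted (1,3,4): b_i ≤ 3+i ∀i, a PF.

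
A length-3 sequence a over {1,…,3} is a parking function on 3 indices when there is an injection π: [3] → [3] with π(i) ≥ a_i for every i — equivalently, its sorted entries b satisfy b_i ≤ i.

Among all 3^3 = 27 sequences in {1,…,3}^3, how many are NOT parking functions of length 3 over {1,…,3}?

11

Count = (3−3+1)·(3+1)^(3−1) = 1·16 = 16
Check (3,3,3) → sorted (3,3,3): b_1=3>1, not a PF.
So 27 − 16 = 11 fail.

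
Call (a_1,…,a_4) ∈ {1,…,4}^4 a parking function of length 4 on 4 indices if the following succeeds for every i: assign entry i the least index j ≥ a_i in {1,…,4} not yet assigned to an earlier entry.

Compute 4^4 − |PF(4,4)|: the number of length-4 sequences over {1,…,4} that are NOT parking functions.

#PF = (5−4)·5^(4−1) = 1·125 = 125 (Pollak)
E.g. (4,1,3,3) → sorted (1,3,3,4): b_2=3>2, not a PF.
Total 256; non-PF = 256−125 = 131

131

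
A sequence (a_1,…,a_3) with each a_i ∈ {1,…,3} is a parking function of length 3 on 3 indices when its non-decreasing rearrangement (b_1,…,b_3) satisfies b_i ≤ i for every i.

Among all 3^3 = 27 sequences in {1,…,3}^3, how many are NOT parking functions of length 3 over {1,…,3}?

11

|PF(3,3)| = (4−3)·4^(3−1) = 1·16 = 16 (Pollak)
Check (3,2,2) → sorted (2,2,3): b_1=2>1, not a PF.
Total 27; non-PF = 27−16 = 11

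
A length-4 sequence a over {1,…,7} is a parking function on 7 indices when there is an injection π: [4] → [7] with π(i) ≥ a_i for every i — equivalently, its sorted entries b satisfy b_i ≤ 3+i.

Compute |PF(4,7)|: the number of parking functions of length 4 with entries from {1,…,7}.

2048

|PF| = 4·8^3 = 4 · 512 = 2048 [KW]
One tuple (6,1,7,4) → sorted (1,4,6,7): b_i ≤ 3+i ∀i, a PF.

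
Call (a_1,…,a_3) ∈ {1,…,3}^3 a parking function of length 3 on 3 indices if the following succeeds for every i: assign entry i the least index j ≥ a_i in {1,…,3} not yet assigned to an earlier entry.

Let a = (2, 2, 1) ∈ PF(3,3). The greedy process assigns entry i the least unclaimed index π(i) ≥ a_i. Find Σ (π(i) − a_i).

1

Σπ = 6 ({1..3} each once); Σa = 2+2+1 = 5; disp = 6−5 = 1.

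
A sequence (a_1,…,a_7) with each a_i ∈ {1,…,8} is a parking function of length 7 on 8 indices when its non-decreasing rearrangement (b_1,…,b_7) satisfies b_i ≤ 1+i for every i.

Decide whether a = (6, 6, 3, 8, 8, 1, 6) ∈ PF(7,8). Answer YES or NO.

NO

Order a: b = (1, 3, 6, 6, 6, 8, 8).
  b_1=1 ≤ 2
  b_2=3 ≤ 3
  b_3=6 > 4
  fails at i=3 ⇒ NO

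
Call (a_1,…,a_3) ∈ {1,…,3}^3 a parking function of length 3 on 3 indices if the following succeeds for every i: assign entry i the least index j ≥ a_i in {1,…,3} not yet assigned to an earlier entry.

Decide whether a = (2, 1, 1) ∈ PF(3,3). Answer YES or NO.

Rearranged: b = (1, 1, 2).
  b_1=1 ≤ 1
  b_2=1 ≤ 2
  b_3=2 ≤ 3
All bounds hold ⇒ YES

YES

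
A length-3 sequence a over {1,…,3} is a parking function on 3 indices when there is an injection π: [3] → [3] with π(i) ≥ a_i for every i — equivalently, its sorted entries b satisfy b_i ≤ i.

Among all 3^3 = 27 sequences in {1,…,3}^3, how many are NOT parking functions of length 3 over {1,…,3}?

Count = (3+1−3)·(3+1)^{3−1} = 1×16 = 16
One tuple (2,2,3) → sorted (2,2,3): b_1=2>1, not a PF.
So 27 − 16 = 11 fail.

11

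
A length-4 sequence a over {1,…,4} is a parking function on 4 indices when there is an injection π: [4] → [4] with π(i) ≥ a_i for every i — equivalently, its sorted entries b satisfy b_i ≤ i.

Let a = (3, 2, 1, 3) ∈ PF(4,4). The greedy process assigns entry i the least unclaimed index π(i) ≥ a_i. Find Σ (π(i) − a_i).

Σπ(i) = 1+…+4 = 10; Σa = 3+2+1+3 = 9; disp = 10−9 = 1.

1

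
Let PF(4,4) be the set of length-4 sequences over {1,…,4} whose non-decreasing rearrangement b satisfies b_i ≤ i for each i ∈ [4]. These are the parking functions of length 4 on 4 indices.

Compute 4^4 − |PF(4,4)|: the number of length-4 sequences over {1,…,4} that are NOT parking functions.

#PF = (4−4+1)·(4+1)^(4−1) = 1·125 = 125 (Konheim–Weiss)
Check (2,2,4,2) → sorted (2,2,2,4): b_1=2>1, not a PF.
So 256 − 125 = 131 fail.

131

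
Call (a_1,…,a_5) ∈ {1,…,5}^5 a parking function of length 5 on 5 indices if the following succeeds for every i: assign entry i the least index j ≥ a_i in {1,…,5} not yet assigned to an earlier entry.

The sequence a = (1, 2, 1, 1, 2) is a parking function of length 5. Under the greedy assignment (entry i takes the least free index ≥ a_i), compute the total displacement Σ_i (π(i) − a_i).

8

Σπ(i) = 1+…+5 = 15; Σa = 1+2+1+1+2 = 7; disp = 15−7 = 8.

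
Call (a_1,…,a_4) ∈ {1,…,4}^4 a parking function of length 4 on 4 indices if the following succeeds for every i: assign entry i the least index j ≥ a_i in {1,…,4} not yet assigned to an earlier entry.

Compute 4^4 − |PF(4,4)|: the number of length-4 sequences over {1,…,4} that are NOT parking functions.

131

|PF| = (4+1−4)·(4+1)^{4−1} = 1 · 125 = 125
Example (4,3,4,2) → sorted (2,3,4,4): b_1=2>1, not a PF.
Total 256; non-PF = 256−125 = 131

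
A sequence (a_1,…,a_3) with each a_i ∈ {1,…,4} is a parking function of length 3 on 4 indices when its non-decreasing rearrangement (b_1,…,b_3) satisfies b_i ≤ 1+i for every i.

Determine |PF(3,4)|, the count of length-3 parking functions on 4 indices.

|PF(3,4)| = 2·5^2 = 2·25 = 50 (Konheim–Weiss)
Example (2,2,3) → sorted (2,2,3): b_i ≤ 1+i ∀i, a PF.

50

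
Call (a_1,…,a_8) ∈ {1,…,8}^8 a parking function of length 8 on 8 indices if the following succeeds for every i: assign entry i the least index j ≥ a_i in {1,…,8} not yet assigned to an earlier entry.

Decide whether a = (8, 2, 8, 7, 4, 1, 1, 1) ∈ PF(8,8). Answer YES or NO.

NO

Rearranged: b = (1, 1, 1, 2, 4, 7, 8, 8).
  b_1=1 ≤ 1
  b_2=1 ≤ 2
  b_3=1 ≤ 3
  b_4=2 ≤ 4
  b_5=4 ≤ 5
  b_6=7 > 6
  fails at i=6 ⇒ NO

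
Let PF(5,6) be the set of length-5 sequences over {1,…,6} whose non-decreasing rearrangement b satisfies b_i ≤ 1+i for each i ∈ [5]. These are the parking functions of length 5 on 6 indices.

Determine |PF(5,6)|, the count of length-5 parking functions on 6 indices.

|PF(5,6)| = (6−5+1)·(6+1)^(5−1) = 2×2401 = 4802 [KW]
E.g. (2,6,1,5,1) → sorted (1,1,2,5,6): b_i ≤ 1+i ∀i, a PF.

4802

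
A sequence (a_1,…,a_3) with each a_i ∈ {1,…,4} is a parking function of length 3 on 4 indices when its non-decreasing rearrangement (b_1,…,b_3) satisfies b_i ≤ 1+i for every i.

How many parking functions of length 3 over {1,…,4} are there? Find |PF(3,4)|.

|PF| = (5−3)·5^(3−1) = 2 · 25 = 50
E.g. (2,1,2) → sorted (1,2,2): b_i ≤ 1+i ∀i, a PF.

50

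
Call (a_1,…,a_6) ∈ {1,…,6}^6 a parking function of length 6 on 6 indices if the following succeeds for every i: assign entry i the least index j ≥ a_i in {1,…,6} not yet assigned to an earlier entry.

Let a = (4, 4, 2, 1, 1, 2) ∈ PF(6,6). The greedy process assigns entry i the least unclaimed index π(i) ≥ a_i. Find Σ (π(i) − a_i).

Σπ(i) = 1+…+6 = 21; Σa = 4+4+2+1+1+2 = 14; disp = 21−14 = 7.

7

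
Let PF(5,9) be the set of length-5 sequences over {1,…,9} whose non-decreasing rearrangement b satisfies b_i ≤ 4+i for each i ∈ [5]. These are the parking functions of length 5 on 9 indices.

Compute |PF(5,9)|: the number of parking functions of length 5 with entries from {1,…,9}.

|PF| = (9−5+1)·(9+1)^(5−1) = 5 · 10000 = 50000 (Pollak)
Check (2,4,5,4,3) → sorted (2,3,4,4,5): b_i ≤ 4+i ∀i, a PF.

50000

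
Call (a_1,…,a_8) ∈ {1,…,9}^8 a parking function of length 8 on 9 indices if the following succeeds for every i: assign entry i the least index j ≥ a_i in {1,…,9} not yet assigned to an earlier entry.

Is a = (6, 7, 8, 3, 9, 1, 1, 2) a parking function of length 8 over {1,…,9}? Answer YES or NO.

YES

Order a: b = (1, 1, 2, 3, 6, 7, 8, 9).
  b_1=1 ≤ 2
  b_2=1 ≤ 3
  b_3=2 ≤ 4
  b_4=3 ≤ 5
  b_5=6 ≤ 6
  b_6=7 ≤ 7
  b_7=8 ≤ 8
  b_8=9 ≤ 9
All bounds hold ⇒ YES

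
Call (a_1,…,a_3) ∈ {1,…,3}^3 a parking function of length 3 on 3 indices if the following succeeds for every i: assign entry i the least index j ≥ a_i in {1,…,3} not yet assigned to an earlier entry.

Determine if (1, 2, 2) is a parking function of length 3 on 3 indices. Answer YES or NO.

Order a: b = (1, 2, 2).
  b_1=1 ≤ 1
  b_2=2 ≤ 2
  b_3=2 ≤ 3
All bounds hold ⇒ YES

YES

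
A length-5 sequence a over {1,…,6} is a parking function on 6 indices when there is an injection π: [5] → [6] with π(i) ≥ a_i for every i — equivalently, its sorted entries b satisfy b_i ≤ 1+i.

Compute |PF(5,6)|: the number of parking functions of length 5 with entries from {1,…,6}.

4802

|PF| = (6+1−5)·(6+1)^{5−1} = 2×2401 = 4802 (Pollak)
Check (3,3,1,3,6) → sorted (1,3,3,3,6): b_i ≤ 1+i ∀i, a PF.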